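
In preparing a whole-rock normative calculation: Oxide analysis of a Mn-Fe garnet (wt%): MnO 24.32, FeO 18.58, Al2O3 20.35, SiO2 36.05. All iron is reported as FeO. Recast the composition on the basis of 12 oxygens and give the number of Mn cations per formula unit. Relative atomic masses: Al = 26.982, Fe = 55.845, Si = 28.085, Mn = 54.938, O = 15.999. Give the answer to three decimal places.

1.714 Mn apfu

24.32 wt% MnO ÷ 70.937 g/mol = 0.34284 mol, giving 0.34284 Mn and 0.34284 O.
18.58 wt% FeO ÷ 71.844 g/mol = 0.25862 mol, giving 0.25862 Fe and 0.25862 O.
20.35 wt% Al2O3 ÷ 101.961 g/mol = 0.19959 mol, giving 0.39918 Al and 0.59877 O.
36.05 wt% SiO2 ÷ 60.083 g/mol = 0.60000 mol, giving 0.60000 Si and 1.20000 O.
Oxygen sums to 2.40023; scaling by 12/2.40023 = 4.99952 puts the formula on 12 O.
Mn: 0.34284 × 4.99952 = 1.714 atoms per formula unit.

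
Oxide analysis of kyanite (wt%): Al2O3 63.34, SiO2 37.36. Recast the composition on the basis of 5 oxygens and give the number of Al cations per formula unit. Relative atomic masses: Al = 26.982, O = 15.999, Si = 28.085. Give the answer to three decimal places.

1.999 Al apfu

Al2O3: 63.34/101.961 = 0.62122 mol → 1.24244 mol Al, 1.86366 mol O.
SiO2: 37.36/60.083 = 0.62181 mol → 0.62181 mol Si, 1.24362 mol O.
Total oxygen = 3.10728 mol. Normalization factor = 5/3.10728 = 1.60912.
Al per 5 O = 1.24244 × 1.60912 = 1.999.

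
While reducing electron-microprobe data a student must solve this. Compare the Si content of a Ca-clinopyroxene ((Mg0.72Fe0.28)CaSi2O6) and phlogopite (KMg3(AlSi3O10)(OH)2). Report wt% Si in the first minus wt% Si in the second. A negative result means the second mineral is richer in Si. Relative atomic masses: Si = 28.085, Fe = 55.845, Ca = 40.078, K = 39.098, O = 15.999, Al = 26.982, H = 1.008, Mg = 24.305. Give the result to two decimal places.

4.73 percentage points

Si in (Mg0.72Fe0.28)CaSi2O6: molar mass 225.378 g/mol; 2×28.085 = 56.170 g → 24.92 wt%.
Si in KMg3(AlSi3O10)(OH)2: molar mass 417.254 g/mol; 3×28.085 = 84.255 g → 20.19 wt%.
Difference = 24.92 − 20.19 = 4.73 percentage points.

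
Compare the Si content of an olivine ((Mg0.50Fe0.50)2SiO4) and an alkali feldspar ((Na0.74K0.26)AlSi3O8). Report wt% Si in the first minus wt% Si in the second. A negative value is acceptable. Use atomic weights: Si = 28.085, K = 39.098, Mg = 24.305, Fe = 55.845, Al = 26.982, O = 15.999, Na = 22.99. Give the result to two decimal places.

-15.32 percentage points

M((Mg0.50Fe0.50)2SiO4) = 172.231 g/mol, so wt% Si = 28.085/172.231 × 100 = 16.31%.
M((Na0.74K0.26)AlSi3O8) = 266.407 g/mol, so wt% Si = 84.255/266.407 × 100 = 31.63%.
16.31 − 31.63 = -15.32 pp.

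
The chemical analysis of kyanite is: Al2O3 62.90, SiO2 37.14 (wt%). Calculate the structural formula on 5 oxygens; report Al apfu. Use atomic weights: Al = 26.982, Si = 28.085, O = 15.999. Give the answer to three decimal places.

Al2O3 (M=101.961): mol = 0.61690; Al = 1.23380, O = 1.85070.
SiO2 (M=60.083): mol = 0.61814; Si = 0.61814, O = 1.23628.
ΣO = 3.08698; factor = 5/ΣO = 1.61971.
Al apfu = 1.23380 × 1.61971 = 1.998.

1.998 Al apfu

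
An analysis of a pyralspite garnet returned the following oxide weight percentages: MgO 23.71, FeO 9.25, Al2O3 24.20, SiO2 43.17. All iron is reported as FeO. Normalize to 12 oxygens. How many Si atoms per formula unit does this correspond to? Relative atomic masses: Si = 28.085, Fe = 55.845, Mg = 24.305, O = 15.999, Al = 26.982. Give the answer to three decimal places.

3.008 Si apfu

MgO: 23.71/40.304 = 0.58828 mol → 0.58828 mol Mg, 0.58828 mol O.
FeO: 9.25/71.844 = 0.12875 mol → 0.12875 mol Fe, 0.12875 mol O.
Al2O3: 24.20/101.961 = 0.23735 mol → 0.47470 mol Al, 0.71205 mol O.
SiO2: 43.17/60.083 = 0.71851 mol → 0.71851 mol Si, 1.43702 mol O.
Total oxygen = 2.86610 mol. Normalization factor = 12/2.86610 = 4.18687.
Si per 12 O = 0.71851 × 4.18687 = 3.008.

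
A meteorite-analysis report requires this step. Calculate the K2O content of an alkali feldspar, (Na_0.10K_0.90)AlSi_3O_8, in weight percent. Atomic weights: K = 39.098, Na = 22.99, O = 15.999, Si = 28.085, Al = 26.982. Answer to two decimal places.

M((Na_0.10K_0.90)AlSi_3O_8) = 276.716 g/mol; M(K2O) = 94.195 g/mol.
Moles K2O per formula unit = 0.90 K ÷ 2 = 0.4500.
K2O fraction = (0.4500 × 94.195) / 276.716 = 42.388/276.716 = 0.1532.

15.32 wt%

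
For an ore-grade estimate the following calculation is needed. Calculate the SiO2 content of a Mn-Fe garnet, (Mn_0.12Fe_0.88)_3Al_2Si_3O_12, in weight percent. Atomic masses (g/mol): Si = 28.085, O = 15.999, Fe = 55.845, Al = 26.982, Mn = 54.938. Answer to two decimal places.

Formula mass = 497.415 g/mol.
3 Si → 3.0000 mol SiO2 per formula unit; M(SiO2) = 60.083, so SiO2 mass = 180.249 g.
180.249/497.415 × 100 = 36.24 wt%.

36.24 wt%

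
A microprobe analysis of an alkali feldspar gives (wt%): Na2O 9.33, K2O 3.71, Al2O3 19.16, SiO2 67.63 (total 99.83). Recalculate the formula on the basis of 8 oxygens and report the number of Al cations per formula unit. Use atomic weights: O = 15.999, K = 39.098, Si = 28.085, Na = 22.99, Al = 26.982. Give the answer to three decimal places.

Na2O (M=61.979): mol = 0.15053; Na = 0.30106, O = 0.15053.
K2O (M=94.195): mol = 0.03939; K = 0.07878, O = 0.03939.
Al2O3 (M=101.961): mol = 0.18791; Al = 0.37582, O = 0.56373.
SiO2 (M=60.083): mol = 1.12561; Si = 1.12561, O = 2.25122.
ΣO = 3.00487; factor = 8/ΣO = 2.66234.
Al apfu = 0.37582 × 2.66234 = 1.001.

1.001 Al apfu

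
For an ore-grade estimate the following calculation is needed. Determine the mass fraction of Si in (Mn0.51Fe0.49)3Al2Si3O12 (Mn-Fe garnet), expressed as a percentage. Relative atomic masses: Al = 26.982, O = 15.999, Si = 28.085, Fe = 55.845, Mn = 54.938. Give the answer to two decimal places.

M((Mn0.51Fe0.49)3Al2Si3O12) = 496.354 g/mol.
Si contributes 3 × 28.085 = 84.255 g per mole.
84.255/496.354 = 0.1697 → 16.97%.

16.97 weight percent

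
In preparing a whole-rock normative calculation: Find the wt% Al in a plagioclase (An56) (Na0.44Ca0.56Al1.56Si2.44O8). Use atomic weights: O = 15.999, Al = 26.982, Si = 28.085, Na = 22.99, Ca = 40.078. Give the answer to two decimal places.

15.52 weight percent

M(Na0.44Ca0.56Al1.56Si2.44O8) = 271.171 g/mol.
Al contributes 1.56 × 26.982 = 42.092 g per mole.
42.092/271.171 = 0.1552 → 15.52%.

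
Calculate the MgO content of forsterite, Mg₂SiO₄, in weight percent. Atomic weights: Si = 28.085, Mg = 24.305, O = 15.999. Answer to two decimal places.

Molar mass of Mg₂SiO₄ = 2×24.305 + 1×28.085 + 4×15.999 = 140.691 g/mol.
Each formula unit contains 2 Mg, equivalent to 2/1 = 2.0000 mol MgO.
M(MgO) = 1×24.305 + 1×15.999 = 40.304 g/mol.
Mass of MgO per formula unit = 2.0000 × 40.304 = 80.608 g.
MgO wt% = 80.608 / 140.691 × 100 = 57.29%.

57.29 wt%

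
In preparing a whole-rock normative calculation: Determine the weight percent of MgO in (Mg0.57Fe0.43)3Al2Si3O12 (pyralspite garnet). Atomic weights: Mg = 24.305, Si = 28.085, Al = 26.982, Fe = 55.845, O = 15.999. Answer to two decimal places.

15.53 wt%

Molar mass of (Mg0.57Fe0.43)3Al2Si3O12 = 1.71×24.305 + 1.29×55.845 + 2×26.982 + 3×28.085 + 12×15.999 = 443.809 g/mol.
Each formula unit contains 1.71 Mg, equivalent to 1.71/1 = 1.7100 mol MgO.
M(MgO) = 1×24.305 + 1×15.999 = 40.304 g/mol.
Mass of MgO per formula unit = 1.7100 × 40.304 = 68.920 g.
MgO wt% = 68.920 / 443.809 × 100 = 15.53%.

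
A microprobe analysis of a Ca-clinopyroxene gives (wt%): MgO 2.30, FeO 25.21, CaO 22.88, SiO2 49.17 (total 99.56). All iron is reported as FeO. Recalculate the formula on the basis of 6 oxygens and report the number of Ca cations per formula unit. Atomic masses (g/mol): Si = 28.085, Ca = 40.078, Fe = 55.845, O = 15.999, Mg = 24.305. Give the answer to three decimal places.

0.998 Ca apfu

2.30 wt% MgO ÷ 40.304 g/mol = 0.05707 mol, giving 0.05707 Mg and 0.05707 O.
25.21 wt% FeO ÷ 71.844 g/mol = 0.35090 mol, giving 0.35090 Fe and 0.35090 O.
22.88 wt% CaO ÷ 56.077 g/mol = 0.40801 mol, giving 0.40801 Ca and 0.40801 O.
49.17 wt% SiO2 ÷ 60.083 g/mol = 0.81837 mol, giving 0.81837 Si and 1.63674 O.
Oxygen sums to 2.45272; scaling by 6/2.45272 = 2.44626 puts the formula on 6 O.
Ca: 0.40801 × 2.44626 = 0.998 atoms per formula unit.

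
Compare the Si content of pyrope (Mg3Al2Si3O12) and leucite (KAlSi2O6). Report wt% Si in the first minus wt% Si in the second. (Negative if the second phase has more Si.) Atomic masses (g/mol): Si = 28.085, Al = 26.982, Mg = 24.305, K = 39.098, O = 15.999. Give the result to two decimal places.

-4.84 percentage points

First mineral: 84.255 g Si in 403.122 g formula = 20.90 wt% Si.
Second mineral: 56.170 g Si in 218.244 g formula = 25.74 wt% Si.
20.90% − 25.74% gives a difference of -4.84 percentage points.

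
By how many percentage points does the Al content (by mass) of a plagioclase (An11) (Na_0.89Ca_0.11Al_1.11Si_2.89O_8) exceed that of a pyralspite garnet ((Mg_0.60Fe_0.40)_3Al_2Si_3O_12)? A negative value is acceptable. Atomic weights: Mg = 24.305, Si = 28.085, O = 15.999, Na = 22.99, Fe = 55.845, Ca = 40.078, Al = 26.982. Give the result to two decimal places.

-0.89 percentage points

First mineral: 29.950 g Al in 263.977 g formula = 11.35 wt% Al.
Second mineral: 53.964 g Al in 440.970 g formula = 12.24 wt% Al.
11.35% − 12.24% gives a difference of -0.89 percentage points.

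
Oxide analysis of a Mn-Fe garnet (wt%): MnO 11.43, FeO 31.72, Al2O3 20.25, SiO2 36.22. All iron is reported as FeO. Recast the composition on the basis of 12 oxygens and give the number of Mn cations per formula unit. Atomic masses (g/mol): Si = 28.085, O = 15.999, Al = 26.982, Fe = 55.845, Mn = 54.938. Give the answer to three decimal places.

0.804 Mn apfu

MnO: 11.43/70.937 = 0.16113 mol → 0.16113 mol Mn, 0.16113 mol O.
FeO: 31.72/71.844 = 0.44151 mol → 0.44151 mol Fe, 0.44151 mol O.
Al2O3: 20.25/101.961 = 0.19861 mol → 0.39722 mol Al, 0.59583 mol O.
SiO2: 36.22/60.083 = 0.60283 mol → 0.60283 mol Si, 1.20566 mol O.
Total oxygen = 2.40413 mol. Normalization factor = 12/2.40413 = 4.99141.
Mn per 12 O = 0.16113 × 4.99141 = 0.804.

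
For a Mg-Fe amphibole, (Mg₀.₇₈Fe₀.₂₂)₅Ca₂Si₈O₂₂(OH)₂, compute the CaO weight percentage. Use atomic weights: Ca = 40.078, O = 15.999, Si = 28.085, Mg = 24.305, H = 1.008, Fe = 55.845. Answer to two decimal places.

Molar mass of (Mg₀.₇₈Fe₀.₂₂)₅Ca₂Si₈O₂₂(OH)₂ = 3.90×24.305 + 1.10×55.845 + 2×40.078 + 8×28.085 + 24×15.999 + 2×1.008 = 847.047 g/mol.
Each formula unit contains 2 Ca, equivalent to 2/1 = 2.0000 mol CaO.
M(CaO) = 1×40.078 + 1×15.999 = 56.077 g/mol.
Mass of CaO per formula unit = 2.0000 × 56.077 = 112.154 g.
CaO wt% = 112.154 / 847.047 × 100 = 13.24%.

13.24 wt%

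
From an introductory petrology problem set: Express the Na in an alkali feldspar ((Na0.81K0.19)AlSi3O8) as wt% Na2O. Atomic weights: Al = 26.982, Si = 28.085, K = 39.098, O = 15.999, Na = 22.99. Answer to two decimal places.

9.46 wt%

Formula mass = 265.280 g/mol.
0.81 Na → 0.4050 mol Na2O per formula unit; M(Na2O) = 61.979, so Na2O mass = 25.101 g.
25.101/265.280 × 100 = 9.46 wt%.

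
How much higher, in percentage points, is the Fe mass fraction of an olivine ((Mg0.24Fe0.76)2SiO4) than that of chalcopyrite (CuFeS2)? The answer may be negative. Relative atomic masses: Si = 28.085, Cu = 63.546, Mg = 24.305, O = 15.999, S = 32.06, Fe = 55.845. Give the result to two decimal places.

14.57 percentage points

M((Mg0.24Fe0.76)2SiO4) = 188.632 g/mol, so wt% Fe = 84.884/188.632 × 100 = 45.00%.
M(CuFeS2) = 183.511 g/mol, so wt% Fe = 55.845/183.511 × 100 = 30.43%.
45.00 − 30.43 = 14.57 pp.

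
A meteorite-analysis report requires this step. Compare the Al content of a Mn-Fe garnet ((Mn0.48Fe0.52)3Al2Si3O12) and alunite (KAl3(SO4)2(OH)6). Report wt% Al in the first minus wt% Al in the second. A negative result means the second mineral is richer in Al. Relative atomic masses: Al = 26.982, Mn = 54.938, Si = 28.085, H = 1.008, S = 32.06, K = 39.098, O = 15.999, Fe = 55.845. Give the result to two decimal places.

First mineral: 53.964 g Al in 496.436 g formula = 10.87 wt% Al.
Second mineral: 80.946 g Al in 414.198 g formula = 19.54 wt% Al.
10.87% − 19.54% gives a difference of -8.67 percentage points.

-8.67 percentage points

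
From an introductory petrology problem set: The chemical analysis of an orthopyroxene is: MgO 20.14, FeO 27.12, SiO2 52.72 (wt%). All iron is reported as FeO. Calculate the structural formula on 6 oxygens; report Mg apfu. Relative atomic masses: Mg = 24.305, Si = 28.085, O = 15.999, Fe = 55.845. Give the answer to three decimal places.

1.139 Mg apfu

20.14 wt% MgO ÷ 40.304 g/mol = 0.49970 mol, giving 0.49970 Mg and 0.49970 O.
27.12 wt% FeO ÷ 71.844 g/mol = 0.37748 mol, giving 0.37748 Fe and 0.37748 O.
52.72 wt% SiO2 ÷ 60.083 g/mol = 0.87745 mol, giving 0.87745 Si and 1.75490 O.
Oxygen sums to 2.63208; scaling by 6/2.63208 = 2.27957 puts the formula on 6 O.
Mg: 0.49970 × 2.27957 = 1.139 atoms per formula unit.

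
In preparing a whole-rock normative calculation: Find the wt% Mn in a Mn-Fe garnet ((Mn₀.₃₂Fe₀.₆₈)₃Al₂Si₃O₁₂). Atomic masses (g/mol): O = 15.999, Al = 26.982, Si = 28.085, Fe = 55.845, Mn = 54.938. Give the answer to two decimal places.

Molar mass of (Mn₀.₃₂Fe₀.₆₈)₃Al₂Si₃O₁₂: 0.96·54.938 + 2.04·55.845 + 2·26.982 + 3·28.085 + 12·15.999 = 496.871 g/mol.
Mass of Mn per formula unit: 0.96 × 54.938 = 52.740 g.
Weight fraction Mn = 52.740 / 496.871 = 0.1061.

10.61 mass %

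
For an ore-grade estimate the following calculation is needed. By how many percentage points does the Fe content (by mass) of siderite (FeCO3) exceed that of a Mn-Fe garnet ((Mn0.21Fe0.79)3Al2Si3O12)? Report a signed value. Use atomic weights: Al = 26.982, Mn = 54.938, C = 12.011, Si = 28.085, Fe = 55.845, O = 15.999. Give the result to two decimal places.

21.58 percentage points

First mineral: 55.845 g Fe in 115.853 g formula = 48.20 wt% Fe.
Second mineral: 132.353 g Fe in 497.171 g formula = 26.62 wt% Fe.
48.20% − 26.62% gives a difference of 21.58 percentage points.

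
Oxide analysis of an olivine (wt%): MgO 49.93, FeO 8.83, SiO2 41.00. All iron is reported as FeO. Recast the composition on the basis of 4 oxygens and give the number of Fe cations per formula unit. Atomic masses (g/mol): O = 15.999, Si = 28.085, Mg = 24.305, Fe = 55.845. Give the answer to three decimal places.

MgO (M=40.304): mol = 1.23883; Mg = 1.23883, O = 1.23883.
FeO (M=71.844): mol = 0.12291; Fe = 0.12291, O = 0.12291.
SiO2 (M=60.083): mol = 0.68239; Si = 0.68239, O = 1.36478.
ΣO = 2.72652; factor = 4/ΣO = 1.46707.
Fe apfu = 0.12291 × 1.46707 = 0.180.

0.180 Fe apfu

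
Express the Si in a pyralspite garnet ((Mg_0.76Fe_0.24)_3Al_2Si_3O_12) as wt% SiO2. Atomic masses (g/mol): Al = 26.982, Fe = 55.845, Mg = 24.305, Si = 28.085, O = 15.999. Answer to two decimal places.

M((Mg_0.76Fe_0.24)_3Al_2Si_3O_12) = 425.831 g/mol; M(SiO2) = 60.083 g/mol.
Moles SiO2 per formula unit = 3 Si ÷ 1 = 3.0000.
SiO2 fraction = (3.0000 × 60.083) / 425.831 = 180.249/425.831 = 0.4233.

42.33 wt%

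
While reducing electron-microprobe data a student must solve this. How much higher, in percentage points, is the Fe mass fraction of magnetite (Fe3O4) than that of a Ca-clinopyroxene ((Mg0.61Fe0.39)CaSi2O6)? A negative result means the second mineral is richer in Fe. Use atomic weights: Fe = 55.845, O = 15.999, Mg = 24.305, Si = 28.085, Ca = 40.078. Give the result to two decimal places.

62.84 percentage points

First mineral: 167.535 g Fe in 231.531 g formula = 72.36 wt% Fe.
Second mineral: 21.780 g Fe in 228.848 g formula = 9.52 wt% Fe.
72.36% − 9.52% gives a difference of 62.84 percentage points.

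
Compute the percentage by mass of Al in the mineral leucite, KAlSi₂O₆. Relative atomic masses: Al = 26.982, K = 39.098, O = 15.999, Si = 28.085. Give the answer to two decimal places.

12.36 wt%

Molar mass of KAlSi₂O₆: 1*39.098 + 1*26.982 + 2*28.085 + 6*15.999 = 218.244 g/mol.
Mass of Al per formula unit: 1 × 26.982 = 26.982 g.
Weight fraction Al = 26.982 / 218.244 = 0.1236.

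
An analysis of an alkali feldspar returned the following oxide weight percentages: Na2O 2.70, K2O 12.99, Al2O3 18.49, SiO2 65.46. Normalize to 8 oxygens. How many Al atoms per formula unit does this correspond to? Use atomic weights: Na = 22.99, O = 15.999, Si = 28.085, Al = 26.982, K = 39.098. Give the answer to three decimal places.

Na2O: 2.70/61.979 = 0.04356 mol → 0.08712 mol Na, 0.04356 mol O.
K2O: 12.99/94.195 = 0.13791 mol → 0.27582 mol K, 0.13791 mol O.
Al2O3: 18.49/101.961 = 0.18134 mol → 0.36268 mol Al, 0.54402 mol O.
SiO2: 65.46/60.083 = 1.08949 mol → 1.08949 mol Si, 2.17898 mol O.
Total oxygen = 2.90447 mol. Normalization factor = 8/2.90447 = 2.75438.
Al per 8 O = 0.36268 × 2.75438 = 0.999.

0.999 Al apfu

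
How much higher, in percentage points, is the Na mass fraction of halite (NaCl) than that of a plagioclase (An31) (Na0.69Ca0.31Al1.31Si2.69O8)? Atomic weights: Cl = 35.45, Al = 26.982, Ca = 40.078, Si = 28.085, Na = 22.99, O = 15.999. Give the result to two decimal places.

33.40 percentage points

Na in NaCl: molar mass 58.440 g/mol; 1×22.99 = 22.990 g → 39.34 wt%.
Na in Na0.69Ca0.31Al1.31Si2.69O8: molar mass 267.174 g/mol; 0.69×22.99 = 15.863 g → 5.94 wt%.
Difference = 39.34 − 5.94 = 33.40 percentage points.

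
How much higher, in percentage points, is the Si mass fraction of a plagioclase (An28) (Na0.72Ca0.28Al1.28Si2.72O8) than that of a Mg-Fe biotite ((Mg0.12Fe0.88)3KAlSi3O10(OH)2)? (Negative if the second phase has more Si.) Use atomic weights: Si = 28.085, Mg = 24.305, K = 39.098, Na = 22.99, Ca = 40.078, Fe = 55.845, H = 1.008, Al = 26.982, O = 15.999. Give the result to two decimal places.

Si in Na0.72Ca0.28Al1.28Si2.72O8: molar mass 266.695 g/mol; 2.72×28.085 = 76.391 g → 28.64 wt%.
Si in (Mg0.12Fe0.88)3KAlSi3O10(OH)2: molar mass 500.520 g/mol; 3×28.085 = 84.255 g → 16.83 wt%.
Difference = 28.64 − 16.83 = 11.81 percentage points.

11.81 percentage points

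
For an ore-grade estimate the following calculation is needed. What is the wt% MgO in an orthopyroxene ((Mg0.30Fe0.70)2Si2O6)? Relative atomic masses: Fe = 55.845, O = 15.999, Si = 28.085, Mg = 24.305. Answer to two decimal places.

9.87 wt%

Molar mass of (Mg0.30Fe0.70)2Si2O6 = 0.60·24.305 + 1.40·55.845 + 2·28.085 + 6·15.999 = 244.930 g/mol.
Each formula unit contains 0.60 Mg, equivalent to 0.60/1 = 0.6000 mol MgO.
M(MgO) = 1×24.305 + 1×15.999 = 40.304 g/mol.
Mass of MgO per formula unit = 0.6000 × 40.304 = 24.182 g.
MgO wt% = 24.182 / 244.930 × 100 = 9.87%.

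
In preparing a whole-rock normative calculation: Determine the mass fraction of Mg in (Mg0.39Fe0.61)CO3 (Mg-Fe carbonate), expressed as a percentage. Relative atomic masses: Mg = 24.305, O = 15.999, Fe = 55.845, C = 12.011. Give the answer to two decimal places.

9.15 weight percent

Molar mass of (Mg0.39Fe0.61)CO3: 0.39*24.305 + 0.61*55.845 + 1*12.011 + 3*15.999 = 103.552 g/mol.
Mass of Mg per formula unit: 0.39 × 24.305 = 9.479 g.
Weight fraction Mg = 9.479 / 103.552 = 0.0915.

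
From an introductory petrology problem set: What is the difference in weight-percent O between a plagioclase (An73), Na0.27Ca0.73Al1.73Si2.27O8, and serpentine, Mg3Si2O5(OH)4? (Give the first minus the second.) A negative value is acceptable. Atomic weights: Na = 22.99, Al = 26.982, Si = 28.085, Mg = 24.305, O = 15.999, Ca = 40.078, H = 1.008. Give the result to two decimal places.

-5.23 percentage points

M(Na0.27Ca0.73Al1.73Si2.27O8) = 273.888 g/mol, so wt% O = 127.992/273.888 × 100 = 46.73%.
M(Mg3Si2O5(OH)4) = 277.108 g/mol, so wt% O = 143.991/277.108 × 100 = 51.96%.
46.73 − 51.96 = -5.23 pp.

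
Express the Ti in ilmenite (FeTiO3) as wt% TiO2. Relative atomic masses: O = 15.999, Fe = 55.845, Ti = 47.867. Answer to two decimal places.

52.64 wt%

M(FeTiO3) = 151.709 g/mol; M(TiO2) = 79.865 g/mol.
Moles TiO2 per formula unit = 1 Ti ÷ 1 = 1.0000.
TiO2 fraction = (1.0000 × 79.865) / 151.709 = 79.865/151.709 = 0.5264.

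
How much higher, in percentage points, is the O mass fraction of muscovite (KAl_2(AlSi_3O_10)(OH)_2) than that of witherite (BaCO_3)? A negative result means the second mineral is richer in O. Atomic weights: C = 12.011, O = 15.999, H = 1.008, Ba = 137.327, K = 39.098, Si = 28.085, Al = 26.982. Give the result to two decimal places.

23.88 percentage points

O in KAl_2(AlSi_3O_10)(OH)_2: molar mass 398.303 g/mol; 12×15.999 = 191.988 g → 48.20 wt%.
O in BaCO_3: molar mass 197.335 g/mol; 3×15.999 = 47.997 g → 24.32 wt%.
Difference = 48.20 − 24.32 = 23.88 percentage points.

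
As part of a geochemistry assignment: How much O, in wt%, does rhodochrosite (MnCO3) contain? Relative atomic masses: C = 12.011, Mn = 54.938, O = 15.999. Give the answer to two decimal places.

Molar mass of MnCO3: 1·54.938 + 1·12.011 + 3·15.999 = 114.946 g/mol.
Mass of O per formula unit: 3 × 15.999 = 47.997 g.
Weight fraction O = 47.997 / 114.946 = 0.4176.

41.76 wt%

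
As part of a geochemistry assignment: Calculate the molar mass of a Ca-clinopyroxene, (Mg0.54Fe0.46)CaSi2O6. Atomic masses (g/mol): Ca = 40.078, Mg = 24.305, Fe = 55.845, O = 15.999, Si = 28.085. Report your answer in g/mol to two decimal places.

The formula mass is the sum 0.54×24.305 + 0.46×55.845 + 1×40.078 + 2×28.085 + 6×15.999.

231.06 g/mol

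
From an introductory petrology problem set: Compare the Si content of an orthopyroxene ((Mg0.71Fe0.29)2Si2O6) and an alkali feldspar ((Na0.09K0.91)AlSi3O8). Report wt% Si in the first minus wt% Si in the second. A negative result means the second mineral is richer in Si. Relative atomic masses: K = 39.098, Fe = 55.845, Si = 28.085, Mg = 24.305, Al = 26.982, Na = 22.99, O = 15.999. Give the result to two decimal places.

-4.79 percentage points

First mineral: 56.170 g Si in 219.067 g formula = 25.64 wt% Si.
Second mineral: 84.255 g Si in 276.877 g formula = 30.43 wt% Si.
25.64% − 30.43% gives a difference of -4.79 percentage points.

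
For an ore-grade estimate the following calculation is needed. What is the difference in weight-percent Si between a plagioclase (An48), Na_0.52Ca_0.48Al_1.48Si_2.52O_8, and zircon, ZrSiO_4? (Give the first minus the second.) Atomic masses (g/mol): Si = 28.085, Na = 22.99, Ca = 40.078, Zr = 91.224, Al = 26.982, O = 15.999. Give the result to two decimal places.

M(Na_0.52Ca_0.48Al_1.48Si_2.52O_8) = 269.892 g/mol, so wt% Si = 70.774/269.892 × 100 = 26.22%.
M(ZrSiO_4) = 183.305 g/mol, so wt% Si = 28.085/183.305 × 100 = 15.32%.
26.22 − 15.32 = 10.90 pp.

10.90 percentage points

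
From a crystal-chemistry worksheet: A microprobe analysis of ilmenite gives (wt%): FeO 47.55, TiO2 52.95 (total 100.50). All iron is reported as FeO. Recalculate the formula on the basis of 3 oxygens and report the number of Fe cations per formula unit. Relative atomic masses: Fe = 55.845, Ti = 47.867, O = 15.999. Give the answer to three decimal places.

0.999 Fe apfu

47.55 wt% FeO ÷ 71.844 g/mol = 0.66185 mol, giving 0.66185 Fe and 0.66185 O.
52.95 wt% TiO2 ÷ 79.865 g/mol = 0.66299 mol, giving 0.66299 Ti and 1.32598 O.
Oxygen sums to 1.98783; scaling by 3/1.98783 = 1.50918 puts the formula on 3 O.
Fe: 0.66185 × 1.50918 = 0.999 atoms per formula unit.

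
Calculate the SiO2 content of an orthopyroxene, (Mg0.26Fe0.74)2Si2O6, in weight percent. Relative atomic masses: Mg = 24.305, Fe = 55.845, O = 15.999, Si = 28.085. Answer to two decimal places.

M((Mg0.26Fe0.74)2Si2O6) = 247.453 g/mol; M(SiO2) = 60.083 g/mol.
Moles SiO2 per formula unit = 2 Si ÷ 1 = 2.0000.
SiO2 fraction = (2.0000 × 60.083) / 247.453 = 120.166/247.453 = 0.4856.

48.56 wt%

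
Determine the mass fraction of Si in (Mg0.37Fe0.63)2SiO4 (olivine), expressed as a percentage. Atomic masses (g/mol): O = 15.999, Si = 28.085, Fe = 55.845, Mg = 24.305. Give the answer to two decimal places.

M((Mg0.37Fe0.63)2SiO4) = 180.431 g/mol.
Si contributes 1 × 28.085 = 28.085 g per mole.
28.085/180.431 = 0.1557 → 15.57%.

15.57 weight percent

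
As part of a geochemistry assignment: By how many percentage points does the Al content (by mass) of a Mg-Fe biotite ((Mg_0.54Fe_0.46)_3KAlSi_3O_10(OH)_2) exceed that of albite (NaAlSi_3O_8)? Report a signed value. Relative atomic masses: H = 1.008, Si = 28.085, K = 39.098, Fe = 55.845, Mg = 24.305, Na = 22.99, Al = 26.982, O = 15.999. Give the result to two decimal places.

M((Mg_0.54Fe_0.46)_3KAlSi_3O_10(OH)_2) = 460.779 g/mol, so wt% Al = 26.982/460.779 × 100 = 5.86%.
M(NaAlSi_3O_8) = 262.219 g/mol, so wt% Al = 26.982/262.219 × 100 = 10.29%.
5.86 − 10.29 = -4.43 pp.

-4.43 percentage points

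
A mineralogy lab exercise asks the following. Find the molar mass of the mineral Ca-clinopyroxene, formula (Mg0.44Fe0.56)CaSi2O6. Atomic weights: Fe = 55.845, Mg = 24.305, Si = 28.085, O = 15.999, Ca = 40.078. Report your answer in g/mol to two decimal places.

M = 0.44*24.305 + 0.56*55.845 + 1*40.078 + 2*28.085 + 6*15.999

234.21 g/mol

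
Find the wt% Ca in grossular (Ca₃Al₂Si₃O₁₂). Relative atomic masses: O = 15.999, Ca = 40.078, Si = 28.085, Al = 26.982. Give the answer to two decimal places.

26.69 mass %

Molar mass of Ca₃Al₂Si₃O₁₂: 3×40.078 + 2×26.982 + 3×28.085 + 12×15.999 = 450.441 g/mol.
Mass of Ca per formula unit: 3 × 40.078 = 120.234 g.
Weight fraction Ca = 120.234 / 450.441 = 0.2669.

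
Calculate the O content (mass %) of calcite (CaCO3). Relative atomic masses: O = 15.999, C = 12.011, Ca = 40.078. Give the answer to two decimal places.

47.96 mass %

Formula mass = 1×40.078 + 1×12.011 + 3×15.999 = 100.086 g/mol, of which 47.997 g is O.
So O makes up 47.997/100.086 = 0.4796 of the mass, i.e. 47.96%.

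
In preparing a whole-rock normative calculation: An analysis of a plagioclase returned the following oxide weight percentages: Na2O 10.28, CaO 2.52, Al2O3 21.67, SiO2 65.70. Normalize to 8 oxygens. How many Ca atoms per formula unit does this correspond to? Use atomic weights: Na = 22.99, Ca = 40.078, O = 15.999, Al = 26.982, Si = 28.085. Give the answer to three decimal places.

10.28 wt% Na2O ÷ 61.979 g/mol = 0.16586 mol, giving 0.33172 Na and 0.16586 O.
2.52 wt% CaO ÷ 56.077 g/mol = 0.04494 mol, giving 0.04494 Ca and 0.04494 O.
21.67 wt% Al2O3 ÷ 101.961 g/mol = 0.21253 mol, giving 0.42506 Al and 0.63759 O.
65.70 wt% SiO2 ÷ 60.083 g/mol = 1.09349 mol, giving 1.09349 Si and 2.18698 O.
Oxygen sums to 3.03537; scaling by 8/3.03537 = 2.63559 puts the formula on 8 O.
Ca: 0.04494 × 2.63559 = 0.118 atoms per formula unit.

0.118 Ca apfu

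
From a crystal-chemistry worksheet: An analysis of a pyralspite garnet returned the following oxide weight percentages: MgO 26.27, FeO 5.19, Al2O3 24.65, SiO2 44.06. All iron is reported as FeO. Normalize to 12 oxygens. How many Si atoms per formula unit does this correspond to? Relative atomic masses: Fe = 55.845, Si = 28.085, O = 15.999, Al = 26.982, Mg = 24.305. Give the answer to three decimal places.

3.018 Si apfu

MgO: 26.27/40.304 = 0.65180 mol → 0.65180 mol Mg, 0.65180 mol O.
FeO: 5.19/71.844 = 0.07224 mol → 0.07224 mol Fe, 0.07224 mol O.
Al2O3: 24.65/101.961 = 0.24176 mol → 0.48352 mol Al, 0.72528 mol O.
SiO2: 44.06/60.083 = 0.73332 mol → 0.73332 mol Si, 1.46664 mol O.
Total oxygen = 2.91596 mol. Normalization factor = 12/2.91596 = 4.11528.
Si per 12 O = 0.73332 × 4.11528 = 3.018.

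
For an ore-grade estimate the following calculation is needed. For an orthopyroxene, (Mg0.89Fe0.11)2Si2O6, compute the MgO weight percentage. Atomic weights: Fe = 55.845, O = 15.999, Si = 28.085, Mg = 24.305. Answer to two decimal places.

34.54 wt%

Formula mass = 207.713 g/mol.
1.78 Mg → 1.7800 mol MgO per formula unit; M(MgO) = 40.304, so MgO mass = 71.741 g.
71.741/207.713 × 100 = 34.54 wt%.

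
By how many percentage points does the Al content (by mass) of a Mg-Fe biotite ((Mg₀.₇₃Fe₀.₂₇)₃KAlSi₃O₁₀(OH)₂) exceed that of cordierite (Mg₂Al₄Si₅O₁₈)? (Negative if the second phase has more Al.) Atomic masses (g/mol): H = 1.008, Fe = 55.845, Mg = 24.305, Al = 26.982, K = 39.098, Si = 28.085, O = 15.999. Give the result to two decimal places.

-12.36 percentage points

Al in (Mg₀.₇₃Fe₀.₂₇)₃KAlSi₃O₁₀(OH)₂: molar mass 442.801 g/mol; 1×26.982 = 26.982 g → 6.09 wt%.
Al in Mg₂Al₄Si₅O₁₈: molar mass 584.945 g/mol; 4×26.982 = 107.928 g → 18.45 wt%.
Difference = 6.09 − 18.45 = -12.36 percentage points.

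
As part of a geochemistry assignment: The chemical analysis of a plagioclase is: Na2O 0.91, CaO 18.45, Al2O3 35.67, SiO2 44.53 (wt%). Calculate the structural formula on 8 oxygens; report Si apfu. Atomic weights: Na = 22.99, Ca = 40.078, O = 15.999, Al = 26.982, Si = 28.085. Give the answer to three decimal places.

Na2O: 0.91/61.979 = 0.01468 mol → 0.02936 mol Na, 0.01468 mol O.
CaO: 18.45/56.077 = 0.32901 mol → 0.32901 mol Ca, 0.32901 mol O.
Al2O3: 35.67/101.961 = 0.34984 mol → 0.69968 mol Al, 1.04952 mol O.
SiO2: 44.53/60.083 = 0.74114 mol → 0.74114 mol Si, 1.48228 mol O.
Total oxygen = 2.87549 mol. Normalization factor = 8/2.87549 = 2.78213.
Si per 8 O = 0.74114 × 2.78213 = 2.062.

2.062 Si apfu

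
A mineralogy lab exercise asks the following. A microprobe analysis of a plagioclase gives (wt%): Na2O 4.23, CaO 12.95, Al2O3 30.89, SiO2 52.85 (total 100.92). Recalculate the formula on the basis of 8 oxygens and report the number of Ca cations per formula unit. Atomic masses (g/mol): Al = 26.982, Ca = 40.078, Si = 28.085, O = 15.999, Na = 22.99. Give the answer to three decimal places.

0.623 Ca apfu

4.23 wt% Na2O ÷ 61.979 g/mol = 0.06825 mol, giving 0.13650 Na and 0.06825 O.
12.95 wt% CaO ÷ 56.077 g/mol = 0.23093 mol, giving 0.23093 Ca and 0.23093 O.
30.89 wt% Al2O3 ÷ 101.961 g/mol = 0.30296 mol, giving 0.60592 Al and 0.90888 O.
52.85 wt% SiO2 ÷ 60.083 g/mol = 0.87962 mol, giving 0.87962 Si and 1.75924 O.
Oxygen sums to 2.96730; scaling by 8/2.96730 = 2.69605 puts the formula on 8 O.
Ca: 0.23093 × 2.69605 = 0.623 atoms per formula unit.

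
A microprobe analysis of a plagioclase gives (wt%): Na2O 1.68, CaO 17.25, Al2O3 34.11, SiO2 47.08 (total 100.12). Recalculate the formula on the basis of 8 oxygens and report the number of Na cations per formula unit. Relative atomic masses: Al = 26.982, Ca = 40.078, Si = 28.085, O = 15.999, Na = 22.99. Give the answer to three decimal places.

0.149 Na apfu

Na2O (M=61.979): mol = 0.02711; Na = 0.05422, O = 0.02711.
CaO (M=56.077): mol = 0.30761; Ca = 0.30761, O = 0.30761.
Al2O3 (M=101.961): mol = 0.33454; Al = 0.66908, O = 1.00362.
SiO2 (M=60.083): mol = 0.78358; Si = 0.78358, O = 1.56716.
ΣO = 2.90550; factor = 8/ΣO = 2.75340.
Na apfu = 0.05422 × 2.75340 = 0.149.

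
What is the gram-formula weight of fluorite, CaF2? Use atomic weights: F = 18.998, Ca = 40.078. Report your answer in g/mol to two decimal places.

78.07 g/mol

M = 1×40.078 + 2×18.998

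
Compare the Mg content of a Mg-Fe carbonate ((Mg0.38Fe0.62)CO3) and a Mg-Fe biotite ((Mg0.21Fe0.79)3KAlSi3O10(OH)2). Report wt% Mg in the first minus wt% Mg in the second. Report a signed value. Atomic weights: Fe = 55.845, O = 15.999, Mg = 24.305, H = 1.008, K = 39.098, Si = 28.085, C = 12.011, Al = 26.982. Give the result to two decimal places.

5.78 percentage points

Mg in (Mg0.38Fe0.62)CO3: molar mass 103.868 g/mol; 0.38×24.305 = 9.236 g → 8.89 wt%.
Mg in (Mg0.21Fe0.79)3KAlSi3O10(OH)2: molar mass 492.004 g/mol; 0.63×24.305 = 15.312 g → 3.11 wt%.
Difference = 8.89 − 3.11 = 5.78 percentage points.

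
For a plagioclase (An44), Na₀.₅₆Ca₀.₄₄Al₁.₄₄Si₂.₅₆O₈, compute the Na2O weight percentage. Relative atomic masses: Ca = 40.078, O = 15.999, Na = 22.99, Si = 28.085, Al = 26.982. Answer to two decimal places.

M(Na₀.₅₆Ca₀.₄₄Al₁.₄₄Si₂.₅₆O₈) = 269.252 g/mol; M(Na2O) = 61.979 g/mol.
Moles Na2O per formula unit = 0.56 Na ÷ 2 = 0.2800.
Na2O fraction = (0.2800 × 61.979) / 269.252 = 17.354/269.252 = 0.0645.

6.45 wt%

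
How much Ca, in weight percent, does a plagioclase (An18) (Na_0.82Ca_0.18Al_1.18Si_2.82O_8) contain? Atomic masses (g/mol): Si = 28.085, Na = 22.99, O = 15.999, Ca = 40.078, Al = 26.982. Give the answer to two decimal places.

2.72 weight percent

M(Na_0.82Ca_0.18Al_1.18Si_2.82O_8) = 265.096 g/mol.
Ca contributes 0.18 × 40.078 = 7.214 g per mole.
7.214/265.096 = 0.0272 → 2.72%.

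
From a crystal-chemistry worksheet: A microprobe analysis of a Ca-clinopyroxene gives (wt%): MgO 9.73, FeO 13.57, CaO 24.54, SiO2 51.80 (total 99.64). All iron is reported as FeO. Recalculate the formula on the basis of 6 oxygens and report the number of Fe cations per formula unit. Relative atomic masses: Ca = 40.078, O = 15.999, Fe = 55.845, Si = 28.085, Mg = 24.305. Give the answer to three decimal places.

MgO (M=40.304): mol = 0.24142; Mg = 0.24142, O = 0.24142.
FeO (M=71.844): mol = 0.18888; Fe = 0.18888, O = 0.18888.
CaO (M=56.077): mol = 0.43761; Ca = 0.43761, O = 0.43761.
SiO2 (M=60.083): mol = 0.86214; Si = 0.86214, O = 1.72428.
ΣO = 2.59219; factor = 6/ΣO = 2.31465.
Fe apfu = 0.18888 × 2.31465 = 0.437.

0.437 Fe apfu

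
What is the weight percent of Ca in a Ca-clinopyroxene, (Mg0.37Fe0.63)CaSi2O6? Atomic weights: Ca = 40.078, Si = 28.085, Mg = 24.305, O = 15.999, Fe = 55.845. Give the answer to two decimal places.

Molar mass of (Mg0.37Fe0.63)CaSi2O6: 0.37*24.305 + 0.63*55.845 + 1*40.078 + 2*28.085 + 6*15.999 = 236.417 g/mol.
Mass of Ca per formula unit: 1 × 40.078 = 40.078 g.
Weight fraction Ca = 40.078 / 236.417 = 0.1695.

16.95 mass %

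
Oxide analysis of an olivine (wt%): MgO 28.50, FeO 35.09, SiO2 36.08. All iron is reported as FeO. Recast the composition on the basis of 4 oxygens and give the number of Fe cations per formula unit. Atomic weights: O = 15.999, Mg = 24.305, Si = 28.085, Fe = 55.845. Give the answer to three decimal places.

MgO (M=40.304): mol = 0.70713; Mg = 0.70713, O = 0.70713.
FeO (M=71.844): mol = 0.48842; Fe = 0.48842, O = 0.48842.
SiO2 (M=60.083): mol = 0.60050; Si = 0.60050, O = 1.20100.
ΣO = 2.39655; factor = 4/ΣO = 1.66907.
Fe apfu = 0.48842 × 1.66907 = 0.815.

0.815 Fe apfu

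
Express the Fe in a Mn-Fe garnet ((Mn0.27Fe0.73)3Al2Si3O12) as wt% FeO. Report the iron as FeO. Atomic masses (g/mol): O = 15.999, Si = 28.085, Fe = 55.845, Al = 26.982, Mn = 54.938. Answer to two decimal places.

31.66 wt%

Formula mass = 497.007 g/mol.
2.19 Fe → 2.1900 mol FeO per formula unit; M(FeO) = 71.844, so FeO mass = 157.338 g.
157.338/497.007 × 100 = 31.66 wt%.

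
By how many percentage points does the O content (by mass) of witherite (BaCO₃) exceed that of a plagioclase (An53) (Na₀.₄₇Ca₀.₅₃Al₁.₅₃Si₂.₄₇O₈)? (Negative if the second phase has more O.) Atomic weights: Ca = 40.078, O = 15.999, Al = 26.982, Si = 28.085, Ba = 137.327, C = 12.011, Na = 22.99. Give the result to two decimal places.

M(BaCO₃) = 197.335 g/mol, so wt% O = 47.997/197.335 × 100 = 24.32%.
M(Na₀.₄₇Ca₀.₅₃Al₁.₅₃Si₂.₄₇O₈) = 270.691 g/mol, so wt% O = 127.992/270.691 × 100 = 47.28%.
24.32 − 47.28 = -22.96 pp.

-22.96 percentage points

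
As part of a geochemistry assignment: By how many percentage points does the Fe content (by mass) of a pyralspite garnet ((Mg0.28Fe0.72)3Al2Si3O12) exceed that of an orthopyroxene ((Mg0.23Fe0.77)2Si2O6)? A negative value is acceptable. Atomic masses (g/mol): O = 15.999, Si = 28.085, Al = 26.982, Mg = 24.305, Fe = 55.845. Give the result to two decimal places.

-8.89 percentage points

First mineral: 120.625 g Fe in 471.248 g formula = 25.60 wt% Fe.
Second mineral: 86.001 g Fe in 249.346 g formula = 34.49 wt% Fe.
25.60% − 34.49% gives a difference of -8.89 percentage points.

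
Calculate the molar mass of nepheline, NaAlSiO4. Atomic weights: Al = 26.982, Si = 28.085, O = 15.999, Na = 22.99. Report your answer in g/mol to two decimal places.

142.05 g/mol

M = 1*22.99 + 1*26.982 + 1*28.085 + 4*15.999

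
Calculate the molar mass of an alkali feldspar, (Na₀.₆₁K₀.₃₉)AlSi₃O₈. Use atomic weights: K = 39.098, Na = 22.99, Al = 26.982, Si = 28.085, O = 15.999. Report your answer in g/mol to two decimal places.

268.50 g/mol

The formula mass is the sum 0.61*22.99 + 0.39*39.098 + 1*26.982 + 3*28.085 + 8*15.999.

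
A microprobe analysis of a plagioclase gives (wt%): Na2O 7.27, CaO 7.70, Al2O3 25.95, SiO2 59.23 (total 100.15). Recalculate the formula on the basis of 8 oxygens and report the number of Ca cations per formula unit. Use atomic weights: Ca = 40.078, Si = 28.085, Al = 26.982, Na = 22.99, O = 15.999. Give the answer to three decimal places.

0.367 Ca apfu

Na2O (M=61.979): mol = 0.11730; Na = 0.23460, O = 0.11730.
CaO (M=56.077): mol = 0.13731; Ca = 0.13731, O = 0.13731.
Al2O3 (M=101.961): mol = 0.25451; Al = 0.50902, O = 0.76353.
SiO2 (M=60.083): mol = 0.98580; Si = 0.98580, O = 1.97160.
ΣO = 2.98974; factor = 8/ΣO = 2.67582.
Ca apfu = 0.13731 × 2.67582 = 0.367.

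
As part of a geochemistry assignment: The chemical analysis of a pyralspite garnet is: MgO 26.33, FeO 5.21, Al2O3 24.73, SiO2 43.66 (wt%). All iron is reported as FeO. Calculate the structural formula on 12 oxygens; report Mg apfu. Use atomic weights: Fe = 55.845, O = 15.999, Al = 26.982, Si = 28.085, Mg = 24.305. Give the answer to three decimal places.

2.697 Mg apfu

26.33 wt% MgO ÷ 40.304 g/mol = 0.65329 mol, giving 0.65329 Mg and 0.65329 O.
5.21 wt% FeO ÷ 71.844 g/mol = 0.07252 mol, giving 0.07252 Fe and 0.07252 O.
24.73 wt% Al2O3 ÷ 101.961 g/mol = 0.24254 mol, giving 0.48508 Al and 0.72762 O.
43.66 wt% SiO2 ÷ 60.083 g/mol = 0.72666 mol, giving 0.72666 Si and 1.45332 O.
Oxygen sums to 2.90675; scaling by 12/2.90675 = 4.12832 puts the formula on 12 O.
Mg: 0.65329 × 4.12832 = 2.697 atoms per formula unit.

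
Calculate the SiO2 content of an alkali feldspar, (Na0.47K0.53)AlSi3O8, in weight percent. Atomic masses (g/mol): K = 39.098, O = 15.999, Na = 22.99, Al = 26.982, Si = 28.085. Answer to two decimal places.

66.57 wt%

Molar mass of (Na0.47K0.53)AlSi3O8 = 0.47*22.99 + 0.53*39.098 + 1*26.982 + 3*28.085 + 8*15.999 = 270.756 g/mol.
Each formula unit contains 3 Si, equivalent to 3/1 = 3.0000 mol SiO2.
M(SiO2) = 1×28.085 + 2×15.999 = 60.083 g/mol.
Mass of SiO2 per formula unit = 3.0000 × 60.083 = 180.249 g.
SiO2 wt% = 180.249 / 270.756 × 100 = 66.57%.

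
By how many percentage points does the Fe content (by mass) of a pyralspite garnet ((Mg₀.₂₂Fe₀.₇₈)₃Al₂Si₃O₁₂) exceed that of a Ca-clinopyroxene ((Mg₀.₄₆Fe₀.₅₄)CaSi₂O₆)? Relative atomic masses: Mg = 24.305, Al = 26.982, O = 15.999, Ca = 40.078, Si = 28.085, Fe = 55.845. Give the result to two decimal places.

First mineral: 130.677 g Fe in 476.926 g formula = 27.40 wt% Fe.
Second mineral: 30.156 g Fe in 233.579 g formula = 12.91 wt% Fe.
27.40% − 12.91% gives a difference of 14.49 percentage points.

14.49 percentage points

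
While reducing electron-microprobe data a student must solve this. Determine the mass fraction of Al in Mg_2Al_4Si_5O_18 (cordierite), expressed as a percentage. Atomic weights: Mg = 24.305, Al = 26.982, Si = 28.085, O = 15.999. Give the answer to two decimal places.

18.45 weight percent

Molar mass of Mg_2Al_4Si_5O_18: 2*24.305 + 4*26.982 + 5*28.085 + 18*15.999 = 584.945 g/mol.
Mass of Al per formula unit: 4 × 26.982 = 107.928 g.
Weight fraction Al = 107.928 / 584.945 = 0.1845.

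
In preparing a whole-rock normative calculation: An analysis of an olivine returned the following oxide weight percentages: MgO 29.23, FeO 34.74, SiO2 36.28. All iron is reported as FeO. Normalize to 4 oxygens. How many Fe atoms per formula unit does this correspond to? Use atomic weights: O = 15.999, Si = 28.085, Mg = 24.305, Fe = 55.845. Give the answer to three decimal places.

29.23 wt% MgO ÷ 40.304 g/mol = 0.72524 mol, giving 0.72524 Mg and 0.72524 O.
34.74 wt% FeO ÷ 71.844 g/mol = 0.48355 mol, giving 0.48355 Fe and 0.48355 O.
36.28 wt% SiO2 ÷ 60.083 g/mol = 0.60383 mol, giving 0.60383 Si and 1.20766 O.
Oxygen sums to 2.41645; scaling by 4/2.41645 = 1.65532 puts the formula on 4 O.
Fe: 0.48355 × 1.65532 = 0.800 atoms per formula unit.

0.800 Fe apfu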